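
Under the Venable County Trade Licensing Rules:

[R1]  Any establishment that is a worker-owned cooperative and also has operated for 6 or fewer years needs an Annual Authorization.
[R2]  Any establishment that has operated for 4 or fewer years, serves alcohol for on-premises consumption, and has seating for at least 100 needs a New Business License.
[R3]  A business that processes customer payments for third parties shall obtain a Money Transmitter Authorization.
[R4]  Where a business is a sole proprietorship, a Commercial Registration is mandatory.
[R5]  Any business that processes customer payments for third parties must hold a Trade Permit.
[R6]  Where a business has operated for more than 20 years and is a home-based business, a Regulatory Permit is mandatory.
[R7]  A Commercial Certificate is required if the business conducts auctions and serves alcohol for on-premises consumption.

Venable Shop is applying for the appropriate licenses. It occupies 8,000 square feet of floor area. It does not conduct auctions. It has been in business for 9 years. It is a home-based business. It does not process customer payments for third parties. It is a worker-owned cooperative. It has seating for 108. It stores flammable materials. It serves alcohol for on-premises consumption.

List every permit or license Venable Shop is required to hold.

[R1] is a worker-owned cooperative; years in business 9 > 6 → Annual Authorization not required.
[R2] years in business 9 > 4; serves alcohol for on-premises consumption; seating 108 ≥ 100 → New Business License not required.
[R3] does not process customer payments for third parties → Money Transmitter Authorization not required.
[R4] is a worker-owned cooperative (not: is a sole proprietorship) → Commercial Registration not required.
[R5] does not process customer payments for third parties → Trade Permit not required.
[R6] years in business 9 ≤ 20; is a home-based business → Regulatory Permit not required.
[R7] does not conduct auctions; serves alcohol for on-premises consumption → Commercial Certificate not required.

None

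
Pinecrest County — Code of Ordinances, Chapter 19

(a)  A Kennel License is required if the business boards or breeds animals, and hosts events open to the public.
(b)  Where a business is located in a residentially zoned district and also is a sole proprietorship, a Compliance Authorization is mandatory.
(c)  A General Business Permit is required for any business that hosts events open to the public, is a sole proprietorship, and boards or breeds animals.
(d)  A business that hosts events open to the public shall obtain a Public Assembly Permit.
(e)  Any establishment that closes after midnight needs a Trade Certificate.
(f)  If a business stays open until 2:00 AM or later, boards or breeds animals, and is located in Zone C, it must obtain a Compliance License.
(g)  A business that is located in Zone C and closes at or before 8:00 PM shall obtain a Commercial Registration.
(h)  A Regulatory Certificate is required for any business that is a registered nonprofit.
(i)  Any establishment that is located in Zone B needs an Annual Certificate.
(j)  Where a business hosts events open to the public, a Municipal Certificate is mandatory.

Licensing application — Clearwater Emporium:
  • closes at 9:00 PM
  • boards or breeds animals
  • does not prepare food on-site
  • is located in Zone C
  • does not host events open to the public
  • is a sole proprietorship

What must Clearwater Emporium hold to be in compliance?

(a) boards or breeds animals; does not host events open to the public → Kennel License not required.
(b) is located in Zone C (not: is located in a residentially zoned district); is a sole proprietorship → Compliance Authorization not required.
(c) does not host events open to the public; is a sole proprietorship; boards or breeds animals → General Business Permit not required.
(d) does not host events open to the public → Public Assembly Permit not required.
(e) closes 9:00 PM, at/before midnight → Trade Certificate not required.
(f) closes 9:00 PM, at/before 2:00 AM; boards or breeds animals; is located in Zone C → Compliance License not required.
(g) is located in Zone C; closes 9:00 PM, after 8:00 PM → Commercial Registration not required.
(h) is a sole proprietorship (not: is a registered nonprofit) → Regulatory Certificate not required.
(i) is located in Zone C (not: is located in Zone B) → Annual Certificate not required.
(j) does not host events open to the public → Municipal Certificate not required.

None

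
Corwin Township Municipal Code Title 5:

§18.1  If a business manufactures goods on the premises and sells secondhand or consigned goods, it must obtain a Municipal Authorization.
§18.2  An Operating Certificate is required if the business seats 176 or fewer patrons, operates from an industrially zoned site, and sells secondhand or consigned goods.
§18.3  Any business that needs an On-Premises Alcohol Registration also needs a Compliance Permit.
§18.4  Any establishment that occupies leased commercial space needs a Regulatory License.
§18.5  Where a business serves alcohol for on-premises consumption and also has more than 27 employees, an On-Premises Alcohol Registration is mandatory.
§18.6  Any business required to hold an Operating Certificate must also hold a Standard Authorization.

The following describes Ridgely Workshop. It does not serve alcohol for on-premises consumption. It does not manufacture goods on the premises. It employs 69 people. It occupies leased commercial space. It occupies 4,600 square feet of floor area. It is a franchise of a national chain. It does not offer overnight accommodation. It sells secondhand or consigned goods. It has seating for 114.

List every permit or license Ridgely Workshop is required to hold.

§18.1 does not manufacture goods on the premises; sells secondhand or consigned goods → Municipal Authorization not required.
§18.2 seating 114 ≤ 176; occupies leased commercial space (not: operates from an industrially zoned site); sells secondhand or consigned goods → Operating Certificate not required.
§18.3 On-Premises Alcohol Registration is not required → no effect.
§18.4 occupies leased commercial space → Regulatory License required.
§18.5 does not serve alcohol for on-premises consumption; employees 69 > 27 → On-Premises Alcohol Registration not required.
§18.6 Operating Certificate is not required → no effect.

Regulatory License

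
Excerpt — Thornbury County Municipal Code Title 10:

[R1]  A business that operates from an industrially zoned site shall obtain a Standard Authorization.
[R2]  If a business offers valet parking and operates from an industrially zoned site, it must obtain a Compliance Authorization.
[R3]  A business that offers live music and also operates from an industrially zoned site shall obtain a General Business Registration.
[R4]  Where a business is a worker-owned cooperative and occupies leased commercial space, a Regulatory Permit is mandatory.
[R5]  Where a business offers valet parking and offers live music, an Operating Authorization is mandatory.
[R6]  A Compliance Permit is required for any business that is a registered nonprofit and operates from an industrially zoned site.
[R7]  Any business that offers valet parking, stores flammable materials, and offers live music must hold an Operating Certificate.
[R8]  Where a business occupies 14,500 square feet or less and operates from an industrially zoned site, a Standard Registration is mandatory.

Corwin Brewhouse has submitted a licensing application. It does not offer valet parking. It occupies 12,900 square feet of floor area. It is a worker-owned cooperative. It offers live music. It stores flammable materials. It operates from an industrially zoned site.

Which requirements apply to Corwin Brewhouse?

[R1] operates from an industrially zoned site → Standard Authorization required.
[R2] does not offer valet parking; operates from an industrially zoned site → Compliance Authorization not required.
[R3] offers live music; operates from an industrially zoned site → General Business Registration required.
[R4] is a worker-owned cooperative; operates from an industrially zoned site (not: occupies leased commercial space) → Regulatory Permit not required.
[R5] does not offer valet parking; offers live music → Operating Authorization not required.
[R6] is a worker-owned cooperative (not: is a registered nonprofit); operates from an industrially zoned site → Compliance Permit not required.
[R7] does not offer valet parking; stores flammable materials; offers live music → Operating Certificate not required.
[R8] floor area 12,900 square feet ≤ 14,500 square feet; operates from an industrially zoned site → Standard Registration required.

General Business Registration, Standard Authorization, Standard Registration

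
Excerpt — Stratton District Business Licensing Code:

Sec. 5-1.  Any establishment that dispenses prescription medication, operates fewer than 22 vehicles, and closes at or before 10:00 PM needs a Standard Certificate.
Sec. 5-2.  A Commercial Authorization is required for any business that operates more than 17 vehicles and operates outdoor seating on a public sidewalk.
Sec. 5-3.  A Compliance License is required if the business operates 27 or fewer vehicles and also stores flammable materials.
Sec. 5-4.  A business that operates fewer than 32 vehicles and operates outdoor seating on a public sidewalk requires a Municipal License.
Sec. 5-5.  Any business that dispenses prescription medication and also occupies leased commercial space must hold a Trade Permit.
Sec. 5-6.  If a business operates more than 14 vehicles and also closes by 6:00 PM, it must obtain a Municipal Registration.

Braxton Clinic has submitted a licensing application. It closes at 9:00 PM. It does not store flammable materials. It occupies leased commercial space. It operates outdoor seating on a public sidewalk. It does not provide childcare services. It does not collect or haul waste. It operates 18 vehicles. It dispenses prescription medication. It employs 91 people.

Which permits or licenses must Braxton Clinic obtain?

Sec. 5-1. dispenses prescription medication; vehicles 18 < 22; closes 9:00 PM, at/before 10:00 PM → Standard Certificate required.
Sec. 5-2. vehicles 18 > 17; operates outdoor seating on a public sidewalk → Commercial Authorization required.
Sec. 5-3. vehicles 18 ≤ 27; does not store flammable materials → Compliance License not required.
Sec. 5-4. vehicles 18 < 32; operates outdoor seating on a public sidewalk → Municipal License required.
Sec. 5-5. dispenses prescription medication; occupies leased commercial space → Trade Permit required.
Sec. 5-6. vehicles 18 > 14; closes 9:00 PM, after 6:00 PM → Municipal Registration not required.

Commercial Authorization, Municipal License, Standard Certificate, Trade Permit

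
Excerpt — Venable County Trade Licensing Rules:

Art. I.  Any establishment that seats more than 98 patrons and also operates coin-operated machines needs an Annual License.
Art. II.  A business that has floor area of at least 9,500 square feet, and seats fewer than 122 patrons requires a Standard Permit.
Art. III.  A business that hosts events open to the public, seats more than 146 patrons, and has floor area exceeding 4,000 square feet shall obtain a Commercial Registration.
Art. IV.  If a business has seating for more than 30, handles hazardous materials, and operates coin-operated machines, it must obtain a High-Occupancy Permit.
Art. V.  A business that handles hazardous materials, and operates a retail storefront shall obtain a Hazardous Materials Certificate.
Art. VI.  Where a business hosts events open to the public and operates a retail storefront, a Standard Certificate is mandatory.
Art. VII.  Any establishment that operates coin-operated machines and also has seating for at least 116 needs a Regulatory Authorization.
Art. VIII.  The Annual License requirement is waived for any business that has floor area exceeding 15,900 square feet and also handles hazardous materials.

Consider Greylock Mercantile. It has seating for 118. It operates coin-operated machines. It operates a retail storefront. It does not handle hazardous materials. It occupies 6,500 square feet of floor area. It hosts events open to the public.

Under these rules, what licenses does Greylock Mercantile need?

Art. I. seating 118 > 98; operates coin-operated machines → Annual License required.
Art. II. floor area 6,500 square feet < 9,500 square feet; seating 118 < 122 → Standard Permit not required.
Art. III. hosts events open to the public; seating 118 ≤ 146; floor area 6,500 square feet > 4,000 square feet → Commercial Registration not required.
Art. IV. seating 118 > 30; does not handle hazardous materials; operates coin-operated machines → High-Occupancy Permit not required.
Art. V. does not handle hazardous materials; operates a retail storefront → Hazardous Materials Certificate not required.
Art. VI. hosts events open to the public; operates a retail storefront → Standard Certificate required.
Art. VII. operates coin-operated machines; seating 118 ≥ 116 → Regulatory Authorization required.
Art. VIII. floor area 6,500 square feet ≤ 15,900 square feet; does not handle hazardous materials → Annual License exemption does not apply.

Annual License, Regulatory Authorization, Standard Certificate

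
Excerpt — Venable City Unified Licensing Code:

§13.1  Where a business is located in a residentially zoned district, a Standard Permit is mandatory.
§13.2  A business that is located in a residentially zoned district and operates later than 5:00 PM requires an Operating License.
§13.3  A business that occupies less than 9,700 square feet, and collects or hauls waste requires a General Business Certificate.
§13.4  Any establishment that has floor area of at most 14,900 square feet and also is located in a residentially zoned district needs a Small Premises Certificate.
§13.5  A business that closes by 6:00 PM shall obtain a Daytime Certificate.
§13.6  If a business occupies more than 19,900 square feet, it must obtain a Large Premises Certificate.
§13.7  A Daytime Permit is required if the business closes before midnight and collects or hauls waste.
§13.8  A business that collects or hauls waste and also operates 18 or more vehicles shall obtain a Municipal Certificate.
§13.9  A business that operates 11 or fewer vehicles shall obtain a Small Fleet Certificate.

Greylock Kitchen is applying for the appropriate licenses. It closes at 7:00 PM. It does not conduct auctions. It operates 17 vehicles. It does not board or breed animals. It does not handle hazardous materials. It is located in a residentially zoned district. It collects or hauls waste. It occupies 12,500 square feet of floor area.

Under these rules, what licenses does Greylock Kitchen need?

§13.1 is located in a residentially zoned district → Standard Permit required.
§13.2 is located in a residentially zoned district; closes 7:00 PM, after 5:00 PM → Operating License required.
§13.3 floor area 12,500 square feet ≥ 9,700 square feet; collects or hauls waste → General Business Certificate not required.
§13.4 floor area 12,500 square feet ≤ 14,900 square feet; is located in a residentially zoned district → Small Premises Certificate required.
§13.5 closes 7:00 PM, after 6:00 PM → Daytime Certificate not required.
§13.6 floor area 12,500 square feet ≤ 19,900 square feet → Large Premises Certificate not required.
§13.7 closes 7:00 PM, at/before midnight; collects or hauls waste → Daytime Permit required.
§13.8 collects or hauls waste; vehicles 17 < 18 → Municipal Certificate not required.
§13.9 vehicles 17 > 11 → Small Fleet Certificate not required.

Daytime Permit, Operating License, Small Premises Certificate, Standard Permit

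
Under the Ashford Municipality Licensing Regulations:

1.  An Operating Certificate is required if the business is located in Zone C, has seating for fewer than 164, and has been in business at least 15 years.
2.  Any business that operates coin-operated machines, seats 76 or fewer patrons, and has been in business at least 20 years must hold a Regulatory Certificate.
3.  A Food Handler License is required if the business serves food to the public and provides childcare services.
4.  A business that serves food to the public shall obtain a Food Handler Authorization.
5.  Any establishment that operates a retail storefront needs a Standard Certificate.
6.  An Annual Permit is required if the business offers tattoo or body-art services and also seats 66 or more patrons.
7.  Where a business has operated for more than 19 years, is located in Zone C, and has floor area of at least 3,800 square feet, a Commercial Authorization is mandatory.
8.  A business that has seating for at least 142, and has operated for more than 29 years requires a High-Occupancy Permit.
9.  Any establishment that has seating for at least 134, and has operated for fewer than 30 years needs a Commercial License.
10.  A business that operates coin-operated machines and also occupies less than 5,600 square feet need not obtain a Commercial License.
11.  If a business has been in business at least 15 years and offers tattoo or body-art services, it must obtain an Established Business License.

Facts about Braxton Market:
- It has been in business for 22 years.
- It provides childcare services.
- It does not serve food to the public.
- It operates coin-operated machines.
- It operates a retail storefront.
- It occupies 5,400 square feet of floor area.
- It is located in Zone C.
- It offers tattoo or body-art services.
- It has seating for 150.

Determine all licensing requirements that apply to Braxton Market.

Annual Permit, Commercial Authorization, Established Business License, Operating Certificate, Standard Certificate

1. is located in Zone C; seating 150 < 164; years in business 22 ≥ 15 → Operating Certificate required.
2. operates coin-operated machines; seating 150 > 76; years in business 22 ≥ 20 → Regulatory Certificate not required.
3. does not serve food to the public; provides childcare services → Food Handler License not required.
4. does not serve food to the public → Food Handler Authorization not required.
5. operates a retail storefront → Standard Certificate required.
6. offers tattoo or body-art services; seating 150 ≥ 66 → Annual Permit required.
7. years in business 22 > 19; is located in Zone C; floor area 5,400 square feet ≥ 3,800 square feet → Commercial Authorization required.
8. seating 150 ≥ 142; years in business 22 ≤ 29 → High-Occupancy Permit not required.
9. seating 150 ≥ 134; years in business 22 < 30 → Commercial License required.
10. operates coin-operated machines; floor area 5,400 square feet < 5,600 square feet → exempt from Commercial License.
11. years in business 22 ≥ 15; offers tattoo or body-art services → Established Business License required.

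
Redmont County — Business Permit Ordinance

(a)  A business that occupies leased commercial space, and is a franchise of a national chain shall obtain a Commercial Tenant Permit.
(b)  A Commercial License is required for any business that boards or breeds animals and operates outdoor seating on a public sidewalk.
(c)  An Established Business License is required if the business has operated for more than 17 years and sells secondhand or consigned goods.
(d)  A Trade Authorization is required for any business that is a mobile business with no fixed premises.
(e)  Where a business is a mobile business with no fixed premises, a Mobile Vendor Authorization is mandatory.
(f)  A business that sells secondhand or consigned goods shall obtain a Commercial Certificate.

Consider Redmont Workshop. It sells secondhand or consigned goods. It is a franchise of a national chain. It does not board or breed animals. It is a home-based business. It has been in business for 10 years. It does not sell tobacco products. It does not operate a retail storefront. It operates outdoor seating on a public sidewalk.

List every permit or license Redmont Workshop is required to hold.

(a) is a home-based business (not: occupies leased commercial space); is a franchise of a national chain → Commercial Tenant Permit not required.
(b) does not board or breed animals; operates outdoor seating on a public sidewalk → Commercial License not required.
(c) years in business 10 ≤ 17; sells secondhand or consigned goods → Established Business License not required.
(d) is a home-based business (not: is a mobile business with no fixed premises) → Trade Authorization not required.
(e) is a home-based business (not: is a mobile business with no fixed premises) → Mobile Vendor Authorization not required.
(f) sells secondhand or consigned goods → Commercial Certificate required.

Commercial Certificate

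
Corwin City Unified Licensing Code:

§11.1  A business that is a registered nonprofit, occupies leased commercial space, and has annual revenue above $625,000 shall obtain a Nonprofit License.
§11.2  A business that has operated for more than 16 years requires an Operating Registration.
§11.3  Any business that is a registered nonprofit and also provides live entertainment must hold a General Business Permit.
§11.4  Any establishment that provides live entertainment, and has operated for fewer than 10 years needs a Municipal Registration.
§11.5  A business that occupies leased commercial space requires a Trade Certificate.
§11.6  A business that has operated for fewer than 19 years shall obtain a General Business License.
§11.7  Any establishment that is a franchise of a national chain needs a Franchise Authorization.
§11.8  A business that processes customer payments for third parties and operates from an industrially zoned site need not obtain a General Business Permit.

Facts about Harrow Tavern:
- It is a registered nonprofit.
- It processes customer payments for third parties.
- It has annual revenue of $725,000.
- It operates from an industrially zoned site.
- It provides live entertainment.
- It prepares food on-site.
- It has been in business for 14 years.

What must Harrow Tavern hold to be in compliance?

§11.1 is a registered nonprofit; operates from an industrially zoned site (not: occupies leased commercial space); revenue $725,000 > $625,000 → Nonprofit License not required.
§11.2 years in business 14 ≤ 16 → Operating Registration not required.
§11.3 is a registered nonprofit; provides live entertainment → General Business Permit required.
§11.4 provides live entertainment; years in business 14 ≥ 10 → Municipal Registration not required.
§11.5 operates from an industrially zoned site (not: occupies leased commercial space) → Trade Certificate not required.
§11.6 years in business 14 < 19 → General Business License required.
§11.7 is a registered nonprofit (not: is a franchise of a national chain) → Franchise Authorization not required.
§11.8 processes customer payments for third parties; operates from an industrially zoned site → exempt from General Business Permit.

General Business License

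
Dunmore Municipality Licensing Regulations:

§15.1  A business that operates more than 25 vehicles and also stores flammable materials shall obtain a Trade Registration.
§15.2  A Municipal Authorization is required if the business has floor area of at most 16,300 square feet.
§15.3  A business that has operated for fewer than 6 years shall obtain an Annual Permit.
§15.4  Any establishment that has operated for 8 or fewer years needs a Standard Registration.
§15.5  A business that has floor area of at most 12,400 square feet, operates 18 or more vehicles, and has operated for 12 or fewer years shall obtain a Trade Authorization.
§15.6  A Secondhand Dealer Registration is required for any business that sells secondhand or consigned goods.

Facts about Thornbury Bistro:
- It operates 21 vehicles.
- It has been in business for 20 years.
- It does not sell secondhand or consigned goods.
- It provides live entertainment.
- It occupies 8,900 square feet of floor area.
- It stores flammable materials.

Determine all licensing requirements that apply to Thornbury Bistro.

Municipal Authorization

§15.1 vehicles 21 ≤ 25; stores flammable materials → Trade Registration not required.
§15.2 floor area 8,900 square feet ≤ 16,300 square feet → Municipal Authorization required.
§15.3 years in business 20 ≥ 6 → Annual Permit not required.
§15.4 years in business 20 > 8 → Standard Registration not required.
§15.5 floor area 8,900 square feet ≤ 12,400 square feet; vehicles 21 ≥ 18; years in business 20 > 12 → Trade Authorization not required.
§15.6 does not sell secondhand or consigned goods → Secondhand Dealer Registration not required.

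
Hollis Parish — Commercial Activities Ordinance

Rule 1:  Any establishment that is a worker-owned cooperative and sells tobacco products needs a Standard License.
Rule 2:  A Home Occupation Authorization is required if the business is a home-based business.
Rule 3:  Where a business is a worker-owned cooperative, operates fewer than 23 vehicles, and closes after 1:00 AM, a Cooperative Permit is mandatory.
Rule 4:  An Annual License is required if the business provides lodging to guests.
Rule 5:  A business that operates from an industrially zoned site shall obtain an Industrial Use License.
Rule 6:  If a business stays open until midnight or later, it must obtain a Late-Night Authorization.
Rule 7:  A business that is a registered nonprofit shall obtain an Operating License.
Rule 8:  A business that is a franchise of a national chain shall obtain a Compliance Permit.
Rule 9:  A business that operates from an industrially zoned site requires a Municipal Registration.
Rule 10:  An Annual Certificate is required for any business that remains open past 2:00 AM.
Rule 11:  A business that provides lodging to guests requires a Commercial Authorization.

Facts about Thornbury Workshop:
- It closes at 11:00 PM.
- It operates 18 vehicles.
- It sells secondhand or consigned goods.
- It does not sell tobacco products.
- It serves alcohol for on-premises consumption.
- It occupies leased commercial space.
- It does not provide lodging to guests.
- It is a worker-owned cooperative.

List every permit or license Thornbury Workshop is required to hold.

None

Rule 1: is a worker-owned cooperative; does not sell tobacco products → Standard License not required.
Rule 2: occupies leased commercial space (not: is a home-based business) → Home Occupation Authorization not required.
Rule 3: is a worker-owned cooperative; vehicles 18 < 23; closes 11:00 PM, at/before 1:00 AM → Cooperative Permit not required.
Rule 4: does not provide lodging to guests → Annual License not required.
Rule 5: occupies leased commercial space (not: operates from an industrially zoned site) → Industrial Use License not required.
Rule 6: closes 11:00 PM, at/before midnight → Late-Night Authorization not required.
Rule 7: is a worker-owned cooperative (not: is a registered nonprofit) → Operating License not required.
Rule 8: is a worker-owned cooperative (not: is a franchise of a national chain) → Compliance Permit not required.
Rule 9: occupies leased commercial space (not: operates from an industrially zoned site) → Municipal Registration not required.
Rule 10: closes 11:00 PM, at/before 2:00 AM → Annual Certificate not required.
Rule 11: does not provide lodging to guests → Commercial Authorization not required.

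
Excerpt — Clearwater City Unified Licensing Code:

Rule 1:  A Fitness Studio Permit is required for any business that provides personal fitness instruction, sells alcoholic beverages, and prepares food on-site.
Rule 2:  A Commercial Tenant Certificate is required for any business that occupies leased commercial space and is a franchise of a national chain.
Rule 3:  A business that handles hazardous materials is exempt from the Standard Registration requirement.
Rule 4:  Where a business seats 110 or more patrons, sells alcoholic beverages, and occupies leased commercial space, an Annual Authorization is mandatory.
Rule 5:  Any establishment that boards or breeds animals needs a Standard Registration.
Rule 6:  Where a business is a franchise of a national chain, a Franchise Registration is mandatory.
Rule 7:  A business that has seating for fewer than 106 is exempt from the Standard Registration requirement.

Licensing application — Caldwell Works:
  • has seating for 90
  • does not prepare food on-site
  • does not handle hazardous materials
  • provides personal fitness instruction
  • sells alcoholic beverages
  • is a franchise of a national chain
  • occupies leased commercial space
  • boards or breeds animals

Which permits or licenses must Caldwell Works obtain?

Rule 1: provides personal fitness instruction; sells alcoholic beverages; does not prepare food on-site → Fitness Studio Permit not required.
Rule 2: occupies leased commercial space; is a franchise of a national chain → Commercial Tenant Certificate required.
Rule 3: does not handle hazardous materials → Standard Registration exemption does not apply.
Rule 4: seating 90 < 110; sells alcoholic beverages; occupies leased commercial space → Annual Authorization not required.
Rule 5: boards or breeds animals → Standard Registration required.
Rule 6: is a franchise of a national chain → Franchise Registration required.
Rule 7: seating 90 < 106 → exempt from Standard Registration.

Commercial Tenant Certificate, Franchise Registration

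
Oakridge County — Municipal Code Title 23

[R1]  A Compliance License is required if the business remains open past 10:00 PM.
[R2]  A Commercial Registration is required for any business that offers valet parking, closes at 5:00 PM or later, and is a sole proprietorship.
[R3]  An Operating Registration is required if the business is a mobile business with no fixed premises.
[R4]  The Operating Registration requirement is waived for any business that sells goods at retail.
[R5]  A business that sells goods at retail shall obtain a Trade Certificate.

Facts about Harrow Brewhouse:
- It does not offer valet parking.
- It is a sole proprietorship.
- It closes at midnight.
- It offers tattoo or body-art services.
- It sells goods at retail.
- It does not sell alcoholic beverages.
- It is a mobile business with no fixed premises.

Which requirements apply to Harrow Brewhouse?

Compliance License, Trade Certificate

[R1] closes midnight, after 10:00 PM → Compliance License required.
[R2] does not offer valet parking; closes midnight, after 5:00 PM; is a sole proprietorship → Commercial Registration not required.
[R3] is a mobile business with no fixed premises → Operating Registration required.
[R4] sells goods at retail → exempt from Operating Registration.
[R5] sells goods at retail → Trade Certificate required.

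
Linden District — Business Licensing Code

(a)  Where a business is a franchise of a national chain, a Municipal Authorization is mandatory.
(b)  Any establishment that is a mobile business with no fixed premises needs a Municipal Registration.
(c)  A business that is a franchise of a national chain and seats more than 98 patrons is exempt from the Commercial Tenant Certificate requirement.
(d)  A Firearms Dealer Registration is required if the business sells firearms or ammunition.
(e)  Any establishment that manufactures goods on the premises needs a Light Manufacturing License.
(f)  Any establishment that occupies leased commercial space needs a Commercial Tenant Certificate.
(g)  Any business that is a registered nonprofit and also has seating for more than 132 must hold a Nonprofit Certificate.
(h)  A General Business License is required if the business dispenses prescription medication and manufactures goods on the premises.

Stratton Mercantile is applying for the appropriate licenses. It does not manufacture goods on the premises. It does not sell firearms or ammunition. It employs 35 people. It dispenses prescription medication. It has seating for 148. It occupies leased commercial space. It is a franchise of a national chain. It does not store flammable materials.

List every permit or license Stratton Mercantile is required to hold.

(a) is a franchise of a national chain → Municipal Authorization required.
(b) occupies leased commercial space (not: is a mobile business with no fixed premises) → Municipal Registration not required.
(c) is a franchise of a national chain; seating 148 > 98 → exempt from Commercial Tenant Certificate.
(d) does not sell firearms or ammunition → Firearms Dealer Registration not required.
(e) does not manufacture goods on the premises → Light Manufacturing License not required.
(f) occupies leased commercial space → Commercial Tenant Certificate required.
(g) is a franchise of a national chain (not: is a registered nonprofit); seating 148 > 132 → Nonprofit Certificate not required.
(h) dispenses prescription medication; does not manufacture goods on the premises → General Business License not required.

Municipal Authorization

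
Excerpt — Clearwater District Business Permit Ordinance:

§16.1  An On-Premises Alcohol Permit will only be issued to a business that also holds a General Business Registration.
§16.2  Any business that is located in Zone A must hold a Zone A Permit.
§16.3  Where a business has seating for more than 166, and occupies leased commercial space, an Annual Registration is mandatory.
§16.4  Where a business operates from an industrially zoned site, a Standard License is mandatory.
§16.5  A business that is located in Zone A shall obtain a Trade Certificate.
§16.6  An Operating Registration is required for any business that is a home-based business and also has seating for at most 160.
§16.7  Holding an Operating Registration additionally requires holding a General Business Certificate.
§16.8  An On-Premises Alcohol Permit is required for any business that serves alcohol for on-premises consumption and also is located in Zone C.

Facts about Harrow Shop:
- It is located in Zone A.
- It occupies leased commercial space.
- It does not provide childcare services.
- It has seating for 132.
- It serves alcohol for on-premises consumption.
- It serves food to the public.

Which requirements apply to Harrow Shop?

§16.1 On-Premises Alcohol Permit is not required → no effect.
§16.2 is located in Zone A → Zone A Permit required.
§16.3 seating 132 ≤ 166; occupies leased commercial space → Annual Registration not required.
§16.4 occupies leased commercial space (not: operates from an industrially zoned site) → Standard License not required.
§16.5 is located in Zone A → Trade Certificate required.
§16.6 occupies leased commercial space (not: is a home-based business); seating 132 ≤ 160 → Operating Registration not required.
§16.7 Operating Registration is not required → no effect.
§16.8 serves alcohol for on-premises consumption; is located in Zone A (not: is located in Zone C) → On-Premises Alcohol Permit not required.

Trade Certificate, Zone A Permit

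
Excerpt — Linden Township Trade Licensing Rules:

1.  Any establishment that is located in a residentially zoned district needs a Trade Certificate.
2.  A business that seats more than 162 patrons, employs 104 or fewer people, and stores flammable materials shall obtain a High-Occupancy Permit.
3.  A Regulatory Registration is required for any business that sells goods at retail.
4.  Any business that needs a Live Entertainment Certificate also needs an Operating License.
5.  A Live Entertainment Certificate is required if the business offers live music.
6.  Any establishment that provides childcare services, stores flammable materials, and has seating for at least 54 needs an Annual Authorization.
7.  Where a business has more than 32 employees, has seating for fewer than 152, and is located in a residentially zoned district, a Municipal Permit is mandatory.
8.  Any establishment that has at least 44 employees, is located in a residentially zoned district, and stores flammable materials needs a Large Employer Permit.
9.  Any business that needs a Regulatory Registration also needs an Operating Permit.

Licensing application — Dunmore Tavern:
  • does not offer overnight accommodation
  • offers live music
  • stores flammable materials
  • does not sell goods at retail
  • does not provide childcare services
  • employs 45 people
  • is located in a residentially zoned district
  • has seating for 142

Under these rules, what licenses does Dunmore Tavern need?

Large Employer Permit, Live Entertainment Certificate, Municipal Permit, Operating License, Trade Certificate

1. is located in a residentially zoned district → Trade Certificate required.
2. seating 142 ≤ 162; employees 45 ≤ 104; stores flammable materials → High-Occupancy Permit not required.
3. does not sell goods at retail → Regulatory Registration not required.
4. Live Entertainment Certificate is required → Operating License also required.
5. offers live music → Live Entertainment Certificate required.
6. does not provide childcare services; stores flammable materials; seating 142 ≥ 54 → Annual Authorization not required.
7. employees 45 > 32; seating 142 < 152; is located in a residentially zoned district → Municipal Permit required.
8. employees 45 ≥ 44; is located in a residentially zoned district; stores flammable materials → Large Employer Permit required.
9. Regulatory Registration is not required → no effect.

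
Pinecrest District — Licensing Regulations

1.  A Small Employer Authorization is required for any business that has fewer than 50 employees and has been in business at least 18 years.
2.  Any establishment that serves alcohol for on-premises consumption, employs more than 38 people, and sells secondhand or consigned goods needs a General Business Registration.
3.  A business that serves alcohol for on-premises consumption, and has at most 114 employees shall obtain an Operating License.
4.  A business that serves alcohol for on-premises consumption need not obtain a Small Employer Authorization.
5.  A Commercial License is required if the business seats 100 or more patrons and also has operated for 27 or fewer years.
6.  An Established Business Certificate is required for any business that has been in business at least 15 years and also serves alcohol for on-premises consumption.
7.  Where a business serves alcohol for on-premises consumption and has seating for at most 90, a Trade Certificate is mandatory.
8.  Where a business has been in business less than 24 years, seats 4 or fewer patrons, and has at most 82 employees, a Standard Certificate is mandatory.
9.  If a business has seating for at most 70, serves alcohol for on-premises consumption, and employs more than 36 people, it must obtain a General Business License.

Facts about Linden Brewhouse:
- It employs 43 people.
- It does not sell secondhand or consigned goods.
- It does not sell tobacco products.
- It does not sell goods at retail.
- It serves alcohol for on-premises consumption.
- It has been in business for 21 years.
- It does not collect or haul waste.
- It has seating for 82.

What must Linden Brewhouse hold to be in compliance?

1. employees 43 < 50; years in business 21 ≥ 18 → Small Employer Authorization required.
2. serves alcohol for on-premises consumption; employees 43 > 38; does not sell secondhand or consigned goods → General Business Registration not required.
3. serves alcohol for on-premises consumption; employees 43 ≤ 114 → Operating License required.
4. serves alcohol for on-premises consumption → exempt from Small Employer Authorization.
5. seating 82 < 100; years in business 21 ≤ 27 → Commercial License not required.
6. years in business 21 ≥ 15; serves alcohol for on-premises consumption → Established Business Certificate required.
7. serves alcohol for on-premises consumption; seating 82 ≤ 90 → Trade Certificate required.
8. years in business 21 < 24; seating 82 > 4; employees 43 ≤ 82 → Standard Certificate not required.
9. seating 82 > 70; serves alcohol for on-premises consumption; employees 43 > 36 → General Business License not required.

Established Business Certificate, Operating License, Trade Certificate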